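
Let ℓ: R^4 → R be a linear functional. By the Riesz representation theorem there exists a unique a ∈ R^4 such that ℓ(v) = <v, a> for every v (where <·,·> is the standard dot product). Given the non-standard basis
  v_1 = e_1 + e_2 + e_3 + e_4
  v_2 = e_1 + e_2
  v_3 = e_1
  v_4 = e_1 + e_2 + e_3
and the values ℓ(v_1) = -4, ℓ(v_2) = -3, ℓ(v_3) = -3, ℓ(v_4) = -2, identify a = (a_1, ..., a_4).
a = (-3, 0, 1, -2)

Write a = (a_1, ..., a_4) in the standard basis. For each basis vector v_i, ℓ(v_i) = <v_i, a> is a linear equation in the a_j's. Collect the n equations into a matrix system V a = ℓ, where row i of V is v_i (expressed in the standard basis). Since V is invertible (lower-triangular with 1s on the diagonal, up to permutation), solve by back-substitution:
  V =
[[1, 1, 1, 1],
 [1, 1, 0, 0],
 [1, 0, 0, 0],
 [1, 1, 1, 0]]
  V a = (-4, -3, -3, -2)
Solving gives a = (-3, 0, 1, -2).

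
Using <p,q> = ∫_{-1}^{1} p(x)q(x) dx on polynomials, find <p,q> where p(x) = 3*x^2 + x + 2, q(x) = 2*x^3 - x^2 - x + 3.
<p,q> = 78/5

Expand the product: p(x)·q(x) = 6*x^5 - x^4 + 6*x^2 + x + 6.
∫_{-1}^{1} of each monomial x^k gives [2/(k+1) if k even, 0 if k odd]. Integrating term-by-term (or equivalently evaluating the antiderivative F(x) = x^6 - x^5/5 + 2*x^3 + x^2/2 + 6*x at the endpoints):
  F(1) − F(−1) = 93/10 − (-63/10) = 78/5.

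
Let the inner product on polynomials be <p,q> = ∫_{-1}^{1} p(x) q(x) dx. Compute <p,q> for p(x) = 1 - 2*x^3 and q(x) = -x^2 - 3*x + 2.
<p,q> = 86/15

Expand the product: p(x)·q(x) = 2*x^5 + 6*x^4 - 4*x^3 - x^2 - 3*x + 2.
∫_{-1}^{1} of each monomial x^k gives [2/(k+1) if k even, 0 if k odd]. Integrating term-by-term (or equivalently evaluating the antiderivative F(x) = x^6/3 + 6*x^5/5 - x^4 - x^3/3 - 3*x^2/2 + 2*x at the endpoints):
  F(1) − F(−1) = 7/10 − (-151/30) = 86/15.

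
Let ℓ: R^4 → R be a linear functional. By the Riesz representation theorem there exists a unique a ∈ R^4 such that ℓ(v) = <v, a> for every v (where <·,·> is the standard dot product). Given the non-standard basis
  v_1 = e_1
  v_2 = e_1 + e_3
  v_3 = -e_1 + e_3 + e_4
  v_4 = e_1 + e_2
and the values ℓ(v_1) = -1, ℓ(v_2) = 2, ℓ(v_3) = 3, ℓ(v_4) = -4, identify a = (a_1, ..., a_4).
a = (-1, -3, 3, -1)

Write a = (a_1, ..., a_4) in the standard basis. For each basis vector v_i, ℓ(v_i) = <v_i, a> is a linear equation in the a_j's. Collect the n equations into a matrix system V a = ℓ, where row i of V is v_i (expressed in the standard basis). Since V is invertible (lower-triangular with 1s on the diagonal, up to permutation), solve by back-substitution:
  V =
[[1, 0, 0, 0],
 [1, 0, 1, 0],
 [-1, 0, 1, 1],
 [1, 1, 0, 0]]
  V a = (-1, 2, 3, -4)
Solving gives a = (-1, -3, 3, -1).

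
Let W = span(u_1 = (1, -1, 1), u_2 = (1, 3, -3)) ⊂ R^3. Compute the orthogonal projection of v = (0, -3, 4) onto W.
proj_W(v) = (0, -7/2, 7/2)

Set up U = [u_1 | ... | u_2] ∈ R^(3×2). The projector onto W = col(U) is P = U (U^T U)^(-1) U^T.
Compute U^T U =
  [3, -5]
  [-5, 19],
and U^T v = (7, -21).
Solve U^T U · c = U^T v for the coefficients: c = (7/8, -7/8). The projection is proj_W(v) = U c.
Check: (v - proj_W(v)) · u_1 = 0  (should be 0).
Check: (v - proj_W(v)) · u_2 = 0  (should be 0).
Result: proj_W(v) = (0, -7/2, 7/2).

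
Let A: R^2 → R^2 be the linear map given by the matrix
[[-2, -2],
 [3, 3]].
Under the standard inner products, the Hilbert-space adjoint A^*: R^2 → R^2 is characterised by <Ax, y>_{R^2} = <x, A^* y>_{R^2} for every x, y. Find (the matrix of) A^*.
A^* = A^T =
[[-2, 3],
 [-2, 3]]

For real matrices with standard dot products, the defining identity <Ax, y> = <x, A^* y> gives (Ax)^T y = x^T (A^*) y, i.e. x^T A^T y = x^T (A^*) y. Since this holds for all x, y, we must have A^* = A^T. Therefore
A^* =
[[-2, 3],
 [-2, 3]].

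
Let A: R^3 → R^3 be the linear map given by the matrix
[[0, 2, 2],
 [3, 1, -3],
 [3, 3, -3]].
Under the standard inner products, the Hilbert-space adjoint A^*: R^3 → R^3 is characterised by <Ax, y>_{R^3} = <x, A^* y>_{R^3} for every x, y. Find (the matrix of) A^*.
A^* = A^T =
[[0, 3, 3],
 [2, 1, 3],
 [2, -3, -3]]

For real matrices with standard dot products, the defining identity <Ax, y> = <x, A^* y> gives (Ax)^T y = x^T (A^*) y, i.e. x^T A^T y = x^T (A^*) y. Since this holds for all x, y, we must have A^* = A^T. Therefore
A^* =
[[0, 3, 3],
 [2, 1, 3],
 [2, -3, -3]].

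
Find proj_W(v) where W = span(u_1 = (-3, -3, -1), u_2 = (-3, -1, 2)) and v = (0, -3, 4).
proj_W(v) = (-357/166, -39/166, 179/83)

Set up U = [u_1 | ... | u_2] ∈ R^(3×2). The projector onto W = col(U) is P = U (U^T U)^(-1) U^T.
Compute U^T U =
  [19, 10]
  [10, 14],
and U^T v = (5, 11).
Solve U^T U · c = U^T v for the coefficients: c = (-20/83, 159/166). The projection is proj_W(v) = U c.
Check: (v - proj_W(v)) · u_1 = 0  (should be 0).
Check: (v - proj_W(v)) · u_2 = 0  (should be 0).
Result: proj_W(v) = (-357/166, -39/166, 179/83).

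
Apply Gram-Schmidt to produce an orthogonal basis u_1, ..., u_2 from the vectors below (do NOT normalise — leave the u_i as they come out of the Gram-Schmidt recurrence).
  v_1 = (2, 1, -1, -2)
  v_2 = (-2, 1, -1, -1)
Orthogonal basis:
  u_1 = (2, 1, -1, -2)
  u_2 = (-2, 1, -1, -1)

Apply the Gram-Schmidt recurrence
  u_1 = v_1
  u_i = v_i − Σ_{j<i} ((v_i · u_j) / (u_j · u_j)) · u_j.

Step by step this gives:
  u_1 = (2, 1, -1, -2)
  u_2 = (-2, 1, -1, -1)

Orthogonality check:
  u_2 · u_1 = 0 (should be 0)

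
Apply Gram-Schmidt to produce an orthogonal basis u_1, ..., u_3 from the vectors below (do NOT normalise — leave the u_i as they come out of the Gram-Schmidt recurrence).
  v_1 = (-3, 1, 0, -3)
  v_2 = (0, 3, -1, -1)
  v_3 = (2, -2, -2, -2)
Orthogonal basis:
  u_1 = (-3, 1, 0, -3)
  u_2 = (18/19, 51/19, -1, -1/19)
  u_3 = (316/173, -258/173, -372/173, -402/173)

Apply the Gram-Schmidt recurrence
  u_1 = v_1
  u_i = v_i − Σ_{j<i} ((v_i · u_j) / (u_j · u_j)) · u_j.

Step by step this gives:
  u_1 = (-3, 1, 0, -3)
  u_2 = (18/19, 51/19, -1, -1/19)
  u_3 = (316/173, -258/173, -372/173, -402/173)

Orthogonality check:
  u_2 · u_1 = 0 (should be 0)
  u_3 · u_1 = 0 (should be 0)
  u_3 · u_2 = 0 (should be 0)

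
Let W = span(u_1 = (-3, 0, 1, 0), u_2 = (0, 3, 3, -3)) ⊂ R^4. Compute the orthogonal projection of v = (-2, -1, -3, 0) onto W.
proj_W(v) = (-39/29, -43/29, -30/29, 43/29)

Set up U = [u_1 | ... | u_2] ∈ R^(4×2). The projector onto W = col(U) is P = U (U^T U)^(-1) U^T.
Compute U^T U =
  [10, 3]
  [3, 27],
and U^T v = (3, -12).
Solve U^T U · c = U^T v for the coefficients: c = (13/29, -43/87). The projection is proj_W(v) = U c.
Check: (v - proj_W(v)) · u_1 = 0  (should be 0).
Check: (v - proj_W(v)) · u_2 = 0  (should be 0).
Result: proj_W(v) = (-39/29, -43/29, -30/29, 43/29).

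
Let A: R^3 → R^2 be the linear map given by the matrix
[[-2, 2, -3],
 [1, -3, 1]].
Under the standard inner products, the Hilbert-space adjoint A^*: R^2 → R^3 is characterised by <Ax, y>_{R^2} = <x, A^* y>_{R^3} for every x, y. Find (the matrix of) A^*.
A^* = A^T =
[[-2, 1],
 [2, -3],
 [-3, 1]]

For real matrices with standard dot products, the defining identity <Ax, y> = <x, A^* y> gives (Ax)^T y = x^T (A^*) y, i.e. x^T A^T y = x^T (A^*) y. Since this holds for all x, y, we must have A^* = A^T. Therefore
A^* =
[[-2, 1],
 [2, -3],
 [-3, 1]].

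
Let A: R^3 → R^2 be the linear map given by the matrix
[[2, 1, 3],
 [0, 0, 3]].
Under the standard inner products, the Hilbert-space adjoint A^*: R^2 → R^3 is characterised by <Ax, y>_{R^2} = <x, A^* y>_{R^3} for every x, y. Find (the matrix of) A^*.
A^* = A^T =
[[2, 0],
 [1, 0],
 [3, 3]]

For real matrices with standard dot products, the defining identity <Ax, y> = <x, A^* y> gives (Ax)^T y = x^T (A^*) y, i.e. x^T A^T y = x^T (A^*) y. Since this holds for all x, y, we must have A^* = A^T. Therefore
A^* =
[[2, 0],
 [1, 0],
 [3, 3]].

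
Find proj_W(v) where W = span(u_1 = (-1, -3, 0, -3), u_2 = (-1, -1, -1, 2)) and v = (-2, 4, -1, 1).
proj_W(v) = (32/43, 274/129, 7/129, 253/129)

Set up U = [u_1 | ... | u_2] ∈ R^(4×2). The projector onto W = col(U) is P = U (U^T U)^(-1) U^T.
Compute U^T U =
  [19, -2]
  [-2, 7],
and U^T v = (-13, 1).
Solve U^T U · c = U^T v for the coefficients: c = (-89/129, -7/129). The projection is proj_W(v) = U c.
Check: (v - proj_W(v)) · u_1 = 0  (should be 0).
Check: (v - proj_W(v)) · u_2 = 0  (should be 0).
Result: proj_W(v) = (32/43, 274/129, 7/129, 253/129).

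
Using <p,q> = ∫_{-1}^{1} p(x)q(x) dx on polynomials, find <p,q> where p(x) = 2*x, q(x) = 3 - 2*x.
<p,q> = -8/3

Expand the product: p(x)·q(x) = -4*x^2 + 6*x.
∫_{-1}^{1} of each monomial x^k gives [2/(k+1) if k even, 0 if k odd]. Integrating term-by-term (or equivalently evaluating the antiderivative F(x) = -4*x^3/3 + 3*x^2 at the endpoints):
  F(1) − F(−1) = 5/3 − (13/3) = -8/3.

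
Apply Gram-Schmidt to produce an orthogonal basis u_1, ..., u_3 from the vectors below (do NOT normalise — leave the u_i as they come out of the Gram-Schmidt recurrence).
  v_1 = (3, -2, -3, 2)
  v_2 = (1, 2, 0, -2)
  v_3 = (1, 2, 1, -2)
Orthogonal basis:
  u_1 = (3, -2, -3, 2)
  u_2 = (41/26, 21/13, -15/26, -21/13)
  u_3 = (96/209, -24/209, 128/209, 24/209)

Apply the Gram-Schmidt recurrence
  u_1 = v_1
  u_i = v_i − Σ_{j<i} ((v_i · u_j) / (u_j · u_j)) · u_j.

Step by step this gives:
  u_1 = (3, -2, -3, 2)
  u_2 = (41/26, 21/13, -15/26, -21/13)
  u_3 = (96/209, -24/209, 128/209, 24/209)

Orthogonality check:
  u_2 · u_1 = 0 (should be 0)
  u_3 · u_1 = 0 (should be 0)
  u_3 · u_2 = 0 (should be 0)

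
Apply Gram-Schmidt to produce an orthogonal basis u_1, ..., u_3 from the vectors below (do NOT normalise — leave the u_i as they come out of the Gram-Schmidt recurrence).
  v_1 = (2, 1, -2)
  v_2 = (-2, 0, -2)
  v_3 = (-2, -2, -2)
Orthogonal basis:
  u_1 = (2, 1, -2)
  u_2 = (-2, 0, -2)
  u_3 = (4/9, -16/9, -4/9)

Apply the Gram-Schmidt recurrence
  u_1 = v_1
  u_i = v_i − Σ_{j<i} ((v_i · u_j) / (u_j · u_j)) · u_j.

Step by step this gives:
  u_1 = (2, 1, -2)
  u_2 = (-2, 0, -2)
  u_3 = (4/9, -16/9, -4/9)

Orthogonality check:
  u_2 · u_1 = 0 (should be 0)
  u_3 · u_1 = 0 (should be 0)
  u_3 · u_2 = 0 (should be 0)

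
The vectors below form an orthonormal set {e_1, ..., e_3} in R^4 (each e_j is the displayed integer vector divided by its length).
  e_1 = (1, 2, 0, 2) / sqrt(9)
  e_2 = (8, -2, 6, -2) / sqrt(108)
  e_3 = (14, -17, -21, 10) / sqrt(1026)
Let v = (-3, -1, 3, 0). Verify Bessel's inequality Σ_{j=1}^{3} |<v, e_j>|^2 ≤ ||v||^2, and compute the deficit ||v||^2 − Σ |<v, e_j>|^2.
Σ |<v, e_j>|^2 = 199/19; ||v||^2 = 19; deficit = 162/19

Write each e_j = u_j / sqrt(<u_j, u_j>) where u_j is the displayed integer vector. Then <v, e_j> = <v, u_j> / sqrt(<u_j, u_j>), so |<v, e_j>|^2 = <v, u_j>^2 / <u_j, u_j>.
Coefficients: <v, e_1> = -5/sqrt(9), <v, e_2> = -4/sqrt(108), <v, e_3> = -88/sqrt(1026).
Square and sum: Σ |<v, e_j>|^2 = 199/19.
Compute ||v||^2 = v·v = 19.
Deficit = 19 − 199/19 = 162/19 ≥ 0, confirming Bessel's inequality. (The deficit equals ||v − Σ <v,e_j> e_j||^2, the squared distance from v to span{e_j}.)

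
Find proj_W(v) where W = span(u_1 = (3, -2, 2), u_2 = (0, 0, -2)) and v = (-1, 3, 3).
proj_W(v) = (-27/13, 18/13, 3)

Set up U = [u_1 | ... | u_2] ∈ R^(3×2). The projector onto W = col(U) is P = U (U^T U)^(-1) U^T.
Compute U^T U =
  [17, -4]
  [-4, 4],
and U^T v = (-3, -6).
Solve U^T U · c = U^T v for the coefficients: c = (-9/13, -57/26). The projection is proj_W(v) = U c.
Check: (v - proj_W(v)) · u_1 = 0  (should be 0).
Check: (v - proj_W(v)) · u_2 = 0  (should be 0).
Result: proj_W(v) = (-27/13, 18/13, 3).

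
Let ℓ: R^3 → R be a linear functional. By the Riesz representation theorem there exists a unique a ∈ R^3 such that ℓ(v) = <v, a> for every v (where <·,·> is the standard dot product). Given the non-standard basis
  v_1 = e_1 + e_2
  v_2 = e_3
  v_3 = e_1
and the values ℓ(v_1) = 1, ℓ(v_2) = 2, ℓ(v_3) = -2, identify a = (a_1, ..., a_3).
a = (-2, 3, 2)

Write a = (a_1, ..., a_3) in the standard basis. For each basis vector v_i, ℓ(v_i) = <v_i, a> is a linear equation in the a_j's. Collect the n equations into a matrix system V a = ℓ, where row i of V is v_i (expressed in the standard basis). Since V is invertible (lower-triangular with 1s on the diagonal, up to permutation), solve by back-substitution:
  V =
[[1, 1, 0],
 [0, 0, 1],
 [1, 0, 0]]
  V a = (1, 2, -2)
Solving gives a = (-2, 3, 2).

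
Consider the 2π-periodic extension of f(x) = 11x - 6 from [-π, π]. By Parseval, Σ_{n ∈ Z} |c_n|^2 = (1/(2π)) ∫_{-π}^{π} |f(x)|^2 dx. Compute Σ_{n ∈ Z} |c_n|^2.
Σ |c_n|^2 = 121π^2/3 + 36

Expand and integrate term by term over [-π, π]:
  ∫ (11x)^2 dx = 121·(2π^3/3); ∫ 2·11·(-6)·x dx = 0 (odd integrand); ∫ (-6)^2 dx = 36·2π.
So (1/(2π)) ∫_{-π}^{π} (11x - 6)^2 dx = 121π^2/3 + 36 = 121π^2/3 + 36.
Parseval ⇒ Σ |c_n|^2 = 121π^2/3 + 36.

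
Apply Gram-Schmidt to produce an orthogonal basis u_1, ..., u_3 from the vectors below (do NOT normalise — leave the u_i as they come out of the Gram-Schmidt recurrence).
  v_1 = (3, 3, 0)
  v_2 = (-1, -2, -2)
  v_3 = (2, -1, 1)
Orthogonal basis:
  u_1 = (3, 3, 0)
  u_2 = (1/2, -1/2, -2)
  u_3 = (14/9, -14/9, 7/9)

Apply the Gram-Schmidt recurrence
  u_1 = v_1
  u_i = v_i − Σ_{j<i} ((v_i · u_j) / (u_j · u_j)) · u_j.

Step by step this gives:
  u_1 = (3, 3, 0)
  u_2 = (1/2, -1/2, -2)
  u_3 = (14/9, -14/9, 7/9)

Orthogonality check:
  u_2 · u_1 = 0 (should be 0)
  u_3 · u_1 = 0 (should be 0)
  u_3 · u_2 = 0 (should be 0)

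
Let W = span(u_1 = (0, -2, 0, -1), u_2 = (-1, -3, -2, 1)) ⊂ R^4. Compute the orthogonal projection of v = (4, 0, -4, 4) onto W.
proj_W(v) = (-6/5, 2/5, -12/5, 16/5)

Set up U = [u_1 | ... | u_2] ∈ R^(4×2). The projector onto W = col(U) is P = U (U^T U)^(-1) U^T.
Compute U^T U =
  [5, 5]
  [5, 15],
and U^T v = (-4, 8).
Solve U^T U · c = U^T v for the coefficients: c = (-2, 6/5). The projection is proj_W(v) = U c.
Check: (v - proj_W(v)) · u_1 = 0  (should be 0).
Check: (v - proj_W(v)) · u_2 = 0  (should be 0).
Result: proj_W(v) = (-6/5, 2/5, -12/5, 16/5).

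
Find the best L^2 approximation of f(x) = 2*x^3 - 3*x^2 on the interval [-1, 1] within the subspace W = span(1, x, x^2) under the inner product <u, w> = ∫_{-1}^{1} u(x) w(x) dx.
g(x) = -3*x^2 + 6*x/5

The best approximation g ∈ W is the orthogonal projection of f onto W. Writing g = a_0 + a_1 x + a_2 x^2, the coefficients solve the normal equations G · a = b where
  G_{ij} = <φ_i, φ_j> and b_i = <f, φ_i>, with φ_0 = 1, φ_1 = x, φ_2 = x^2.
G =
  [2, 0, 2/3]
  [0, 2/3, 0]
  [2/3, 0, 2/5],
b = (-2, 4/5, -6/5).
Solving gives a_0 = 0, a_1 = 6/5, a_2 = -3, so
  g(x) = -3*x^2 + 6*x/5.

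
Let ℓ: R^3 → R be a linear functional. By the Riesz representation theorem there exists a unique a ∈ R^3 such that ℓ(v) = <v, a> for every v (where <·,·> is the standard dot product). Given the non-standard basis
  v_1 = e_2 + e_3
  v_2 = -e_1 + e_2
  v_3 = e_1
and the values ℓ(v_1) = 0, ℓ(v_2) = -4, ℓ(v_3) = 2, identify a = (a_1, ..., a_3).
a = (2, -2, 2)

Write a = (a_1, ..., a_3) in the standard basis. For each basis vector v_i, ℓ(v_i) = <v_i, a> is a linear equation in the a_j's. Collect the n equations into a matrix system V a = ℓ, where row i of V is v_i (expressed in the standard basis). Since V is invertible (lower-triangular with 1s on the diagonal, up to permutation), solve by back-substitution:
  V =
[[0, 1, 1],
 [-1, 1, 0],
 [1, 0, 0]]
  V a = (0, -4, 2)
Solving gives a = (2, -2, 2).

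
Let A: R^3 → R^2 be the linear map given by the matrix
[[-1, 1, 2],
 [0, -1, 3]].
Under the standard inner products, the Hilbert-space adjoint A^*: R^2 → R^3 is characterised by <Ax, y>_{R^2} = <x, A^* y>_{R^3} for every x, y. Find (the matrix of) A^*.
A^* = A^T =
[[-1, 0],
 [1, -1],
 [2, 3]]

For real matrices with standard dot products, the defining identity <Ax, y> = <x, A^* y> gives (Ax)^T y = x^T (A^*) y, i.e. x^T A^T y = x^T (A^*) y. Since this holds for all x, y, we must have A^* = A^T. Therefore
A^* =
[[-1, 0],
 [1, -1],
 [2, 3]].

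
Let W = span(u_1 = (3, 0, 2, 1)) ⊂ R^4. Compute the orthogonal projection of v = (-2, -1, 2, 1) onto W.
proj_W(v) = (-3/14, 0, -1/7, -1/14)

Set up U = [u_1 | ... | u_1] ∈ R^(4×1). The projector onto W = col(U) is P = U (U^T U)^(-1) U^T.
Compute U^T U =
  [14],
and U^T v = (-1).
Solve U^T U · c = U^T v for the coefficients: c = (-1/14). The projection is proj_W(v) = U c.
Check: (v - proj_W(v)) · u_1 = 0  (should be 0).
Result: proj_W(v) = (-3/14, 0, -1/7, -1/14).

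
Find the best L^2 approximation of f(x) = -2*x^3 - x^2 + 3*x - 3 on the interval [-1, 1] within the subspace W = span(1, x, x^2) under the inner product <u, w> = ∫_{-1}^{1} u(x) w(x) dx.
g(x) = -x^2 + 9*x/5 - 3

The best approximation g ∈ W is the orthogonal projection of f onto W. Writing g = a_0 + a_1 x + a_2 x^2, the coefficients solve the normal equations G · a = b where
  G_{ij} = <φ_i, φ_j> and b_i = <f, φ_i>, with φ_0 = 1, φ_1 = x, φ_2 = x^2.
G =
  [2, 0, 2/3]
  [0, 2/3, 0]
  [2/3, 0, 2/5],
b = (-20/3, 6/5, -12/5).
Solving gives a_0 = -3, a_1 = 9/5, a_2 = -1, so
  g(x) = -x^2 + 9*x/5 - 3.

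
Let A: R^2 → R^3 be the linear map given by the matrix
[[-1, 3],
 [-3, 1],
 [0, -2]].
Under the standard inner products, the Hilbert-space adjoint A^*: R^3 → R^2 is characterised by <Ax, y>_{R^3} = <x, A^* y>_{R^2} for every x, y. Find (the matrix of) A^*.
A^* = A^T =
[[-1, -3, 0],
 [3, 1, -2]]

For real matrices with standard dot products, the defining identity <Ax, y> = <x, A^* y> gives (Ax)^T y = x^T (A^*) y, i.e. x^T A^T y = x^T (A^*) y. Since this holds for all x, y, we must have A^* = A^T. Therefore
A^* =
[[-1, -3, 0],
 [3, 1, -2]].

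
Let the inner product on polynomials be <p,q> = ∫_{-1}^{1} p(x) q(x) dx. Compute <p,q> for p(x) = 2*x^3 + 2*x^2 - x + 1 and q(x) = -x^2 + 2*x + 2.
<p,q> = 82/15

Expand the product: p(x)·q(x) = -2*x^5 + 2*x^4 + 9*x^3 + x^2 + 2.
∫_{-1}^{1} of each monomial x^k gives [2/(k+1) if k even, 0 if k odd]. Integrating term-by-term (or equivalently evaluating the antiderivative F(x) = -x^6/3 + 2*x^5/5 + 9*x^4/4 + x^3/3 + 2*x at the endpoints):
  F(1) − F(−1) = 93/20 − (-49/60) = 82/15.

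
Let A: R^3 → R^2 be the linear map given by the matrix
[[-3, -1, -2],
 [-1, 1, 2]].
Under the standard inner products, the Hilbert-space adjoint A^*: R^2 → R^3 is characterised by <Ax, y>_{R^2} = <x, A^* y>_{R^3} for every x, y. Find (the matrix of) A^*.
A^* = A^T =
[[-3, -1],
 [-1, 1],
 [-2, 2]]

For real matrices with standard dot products, the defining identity <Ax, y> = <x, A^* y> gives (Ax)^T y = x^T (A^*) y, i.e. x^T A^T y = x^T (A^*) y. Since this holds for all x, y, we must have A^* = A^T. Therefore
A^* =
[[-3, -1],
 [-1, 1],
 [-2, 2]].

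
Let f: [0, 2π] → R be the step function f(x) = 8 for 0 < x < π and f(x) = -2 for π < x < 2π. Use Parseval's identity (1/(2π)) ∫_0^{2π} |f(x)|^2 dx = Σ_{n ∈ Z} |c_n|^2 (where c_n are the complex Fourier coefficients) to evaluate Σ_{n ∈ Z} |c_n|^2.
Σ |c_n|^2 = 34

Parseval equates the L^2 energy of f (normalised by 1/(2π)) with the ℓ^2 sum of its Fourier coefficients: (1/(2π)) ∫_0^{2π} |f|^2 = Σ |c_n|^2.
Compute the left side: (1/(2π)) [∫_0^π 8^2 dx + ∫_π^{2π} (-2)^2 dx] = (1/(2π)) · (64π + 4π) = (64 + 4)/2 = 34.
So Σ_{n ∈ Z} |c_n|^2 = 34.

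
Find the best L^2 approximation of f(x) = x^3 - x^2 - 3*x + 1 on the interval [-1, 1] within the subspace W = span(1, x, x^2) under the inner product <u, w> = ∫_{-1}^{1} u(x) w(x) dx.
g(x) = -x^2 - 12*x/5 + 1

The best approximation g ∈ W is the orthogonal projection of f onto W. Writing g = a_0 + a_1 x + a_2 x^2, the coefficients solve the normal equations G · a = b where
  G_{ij} = <φ_i, φ_j> and b_i = <f, φ_i>, with φ_0 = 1, φ_1 = x, φ_2 = x^2.
G =
  [2, 0, 2/3]
  [0, 2/3, 0]
  [2/3, 0, 2/5],
b = (4/3, -8/5, 4/15).
Solving gives a_0 = 1, a_1 = -12/5, a_2 = -1, so
  g(x) = -x^2 - 12*x/5 + 1.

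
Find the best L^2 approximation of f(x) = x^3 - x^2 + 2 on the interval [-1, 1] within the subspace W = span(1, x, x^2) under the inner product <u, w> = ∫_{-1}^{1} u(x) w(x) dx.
g(x) = -x^2 + 3*x/5 + 2

The best approximation g ∈ W is the orthogonal projection of f onto W. Writing g = a_0 + a_1 x + a_2 x^2, the coefficients solve the normal equations G · a = b where
  G_{ij} = <φ_i, φ_j> and b_i = <f, φ_i>, with φ_0 = 1, φ_1 = x, φ_2 = x^2.
G =
  [2, 0, 2/3]
  [0, 2/3, 0]
  [2/3, 0, 2/5],
b = (10/3, 2/5, 14/15).
Solving gives a_0 = 2, a_1 = 3/5, a_2 = -1, so
  g(x) = -x^2 + 3*x/5 + 2.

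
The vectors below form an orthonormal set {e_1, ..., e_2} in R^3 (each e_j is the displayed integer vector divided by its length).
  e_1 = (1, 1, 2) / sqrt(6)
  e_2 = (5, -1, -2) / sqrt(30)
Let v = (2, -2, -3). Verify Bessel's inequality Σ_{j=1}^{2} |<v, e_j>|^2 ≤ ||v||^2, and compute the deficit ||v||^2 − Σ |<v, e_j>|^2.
Σ |<v, e_j>|^2 = 84/5; ||v||^2 = 17; deficit = 1/5

Write each e_j = u_j / sqrt(<u_j, u_j>) where u_j is the displayed integer vector. Then <v, e_j> = <v, u_j> / sqrt(<u_j, u_j>), so |<v, e_j>|^2 = <v, u_j>^2 / <u_j, u_j>.
Coefficients: <v, e_1> = -6/sqrt(6), <v, e_2> = 18/sqrt(30).
Square and sum: Σ |<v, e_j>|^2 = 84/5.
Compute ||v||^2 = v·v = 17.
Deficit = 17 − 84/5 = 1/5 ≥ 0, confirming Bessel's inequality. (The deficit equals ||v − Σ <v,e_j> e_j||^2, the squared distance from v to span{e_j}.)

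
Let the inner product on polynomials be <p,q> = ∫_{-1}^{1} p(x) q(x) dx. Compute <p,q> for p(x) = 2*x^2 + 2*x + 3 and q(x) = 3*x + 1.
<p,q> = 34/3

Expand the product: p(x)·q(x) = 6*x^3 + 8*x^2 + 11*x + 3.
∫_{-1}^{1} of each monomial x^k gives [2/(k+1) if k even, 0 if k odd]. Integrating term-by-term (or equivalently evaluating the antiderivative F(x) = 3*x^4/2 + 8*x^3/3 + 11*x^2/2 + 3*x at the endpoints):
  F(1) − F(−1) = 38/3 − (4/3) = 34/3.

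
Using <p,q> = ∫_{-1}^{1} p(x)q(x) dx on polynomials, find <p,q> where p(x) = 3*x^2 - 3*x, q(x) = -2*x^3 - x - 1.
<p,q> = 12/5

Expand the product: p(x)·q(x) = -6*x^5 + 6*x^4 - 3*x^3 + 3*x.
∫_{-1}^{1} of each monomial x^k gives [2/(k+1) if k even, 0 if k odd]. Integrating term-by-term (or equivalently evaluating the antiderivative F(x) = -x^6 + 6*x^5/5 - 3*x^4/4 + 3*x^2/2 at the endpoints):
  F(1) − F(−1) = 19/20 − (-29/20) = 12/5.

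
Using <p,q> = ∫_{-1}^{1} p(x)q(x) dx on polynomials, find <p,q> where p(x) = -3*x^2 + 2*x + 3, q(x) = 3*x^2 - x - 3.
<p,q> = -164/15

Expand the product: p(x)·q(x) = -9*x^4 + 9*x^3 + 16*x^2 - 9*x - 9.
∫_{-1}^{1} of each monomial x^k gives [2/(k+1) if k even, 0 if k odd]. Integrating term-by-term (or equivalently evaluating the antiderivative F(x) = -9*x^5/5 + 9*x^4/4 + 16*x^3/3 - 9*x^2/2 - 9*x at the endpoints):
  F(1) − F(−1) = -463/60 − (193/60) = -164/15.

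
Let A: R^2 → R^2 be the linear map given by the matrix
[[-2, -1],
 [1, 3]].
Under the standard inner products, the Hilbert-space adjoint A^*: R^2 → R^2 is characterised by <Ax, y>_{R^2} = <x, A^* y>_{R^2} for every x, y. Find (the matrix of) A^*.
A^* = A^T =
[[-2, 1],
 [-1, 3]]

For real matrices with standard dot products, the defining identity <Ax, y> = <x, A^* y> gives (Ax)^T y = x^T (A^*) y, i.e. x^T A^T y = x^T (A^*) y. Since this holds for all x, y, we must have A^* = A^T. Therefore
A^* =
[[-2, 1],
 [-1, 3]].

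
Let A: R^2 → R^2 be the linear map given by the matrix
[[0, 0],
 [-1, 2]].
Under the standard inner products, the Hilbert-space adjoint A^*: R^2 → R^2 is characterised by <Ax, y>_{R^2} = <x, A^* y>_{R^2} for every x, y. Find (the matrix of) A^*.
A^* = A^T =
[[0, -1],
 [0, 2]]

For real matrices with standard dot products, the defining identity <Ax, y> = <x, A^* y> gives (Ax)^T y = x^T (A^*) y, i.e. x^T A^T y = x^T (A^*) y. Since this holds for all x, y, we must have A^* = A^T. Therefore
A^* =
[[0, -1],
 [0, 2]].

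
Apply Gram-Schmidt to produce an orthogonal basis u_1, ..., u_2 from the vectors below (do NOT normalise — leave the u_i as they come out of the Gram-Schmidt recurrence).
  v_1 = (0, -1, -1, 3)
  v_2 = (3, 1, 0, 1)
Orthogonal basis:
  u_1 = (0, -1, -1, 3)
  u_2 = (3, 13/11, 2/11, 5/11)

Apply the Gram-Schmidt recurrence
  u_1 = v_1
  u_i = v_i − Σ_{j<i} ((v_i · u_j) / (u_j · u_j)) · u_j.

Step by step this gives:
  u_1 = (0, -1, -1, 3)
  u_2 = (3, 13/11, 2/11, 5/11)

Orthogonality check:
  u_2 · u_1 = 0 (should be 0)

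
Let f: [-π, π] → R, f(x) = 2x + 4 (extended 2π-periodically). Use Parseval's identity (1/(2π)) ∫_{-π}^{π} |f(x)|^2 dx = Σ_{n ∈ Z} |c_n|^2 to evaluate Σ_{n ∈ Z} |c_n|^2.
Σ |c_n|^2 = 4π^2/3 + 16

Expand and integrate term by term over [-π, π]:
  ∫ (2x)^2 dx = 4·(2π^3/3); ∫ 2·2·(4)·x dx = 0 (odd integrand); ∫ 4^2 dx = 16·2π.
So (1/(2π)) ∫_{-π}^{π} (2x + 4)^2 dx = 4π^2/3 + 16 = 4π^2/3 + 16.
Parseval ⇒ Σ |c_n|^2 = 4π^2/3 + 16.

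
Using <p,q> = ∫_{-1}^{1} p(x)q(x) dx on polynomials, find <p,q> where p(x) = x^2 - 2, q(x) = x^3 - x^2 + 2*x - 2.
<p,q> = 38/5

Expand the product: p(x)·q(x) = x^5 - x^4 - 4*x + 4.
∫_{-1}^{1} of each monomial x^k gives [2/(k+1) if k even, 0 if k odd]. Integrating term-by-term (or equivalently evaluating the antiderivative F(x) = x^6/6 - x^5/5 - 2*x^2 + 4*x at the endpoints):
  F(1) − F(−1) = 59/30 − (-169/30) = 38/5.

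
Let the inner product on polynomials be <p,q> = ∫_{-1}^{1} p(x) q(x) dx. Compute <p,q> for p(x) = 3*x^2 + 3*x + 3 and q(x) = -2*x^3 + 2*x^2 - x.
<p,q> = 2

Expand the product: p(x)·q(x) = -6*x^5 - 3*x^3 + 3*x^2 - 3*x.
∫_{-1}^{1} of each monomial x^k gives [2/(k+1) if k even, 0 if k odd]. Integrating term-by-term (or equivalently evaluating the antiderivative F(x) = -x^6 - 3*x^4/4 + x^3 - 3*x^2/2 at the endpoints):
  F(1) − F(−1) = -9/4 − (-17/4) = 2.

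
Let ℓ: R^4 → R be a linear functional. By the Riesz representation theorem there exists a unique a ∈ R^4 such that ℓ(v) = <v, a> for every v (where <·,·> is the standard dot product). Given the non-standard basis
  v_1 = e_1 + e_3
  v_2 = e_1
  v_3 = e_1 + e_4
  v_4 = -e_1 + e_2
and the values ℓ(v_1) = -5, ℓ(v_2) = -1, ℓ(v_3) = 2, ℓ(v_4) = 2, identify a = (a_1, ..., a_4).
a = (-1, 1, -4, 3)

Write a = (a_1, ..., a_4) in the standard basis. For each basis vector v_i, ℓ(v_i) = <v_i, a> is a linear equation in the a_j's. Collect the n equations into a matrix system V a = ℓ, where row i of V is v_i (expressed in the standard basis). Since V is invertible (lower-triangular with 1s on the diagonal, up to permutation), solve by back-substitution:
  V =
[[1, 0, 1, 0],
 [1, 0, 0, 0],
 [1, 0, 0, 1],
 [-1, 1, 0, 0]]
  V a = (-5, -1, 2, 2)
Solving gives a = (-1, 1, -4, 3).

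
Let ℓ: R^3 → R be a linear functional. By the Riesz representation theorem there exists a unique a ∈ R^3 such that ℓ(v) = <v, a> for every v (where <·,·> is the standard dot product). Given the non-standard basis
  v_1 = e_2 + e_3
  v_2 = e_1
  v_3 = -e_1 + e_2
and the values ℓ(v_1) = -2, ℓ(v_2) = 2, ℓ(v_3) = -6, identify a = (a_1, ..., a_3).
a = (2, -4, 2)

Write a = (a_1, ..., a_3) in the standard basis. For each basis vector v_i, ℓ(v_i) = <v_i, a> is a linear equation in the a_j's. Collect the n equations into a matrix system V a = ℓ, where row i of V is v_i (expressed in the standard basis). Since V is invertible (lower-triangular with 1s on the diagonal, up to permutation), solve by back-substitution:
  V =
[[0, 1, 1],
 [1, 0, 0],
 [-1, 1, 0]]
  V a = (-2, 2, -6)
Solving gives a = (2, -4, 2).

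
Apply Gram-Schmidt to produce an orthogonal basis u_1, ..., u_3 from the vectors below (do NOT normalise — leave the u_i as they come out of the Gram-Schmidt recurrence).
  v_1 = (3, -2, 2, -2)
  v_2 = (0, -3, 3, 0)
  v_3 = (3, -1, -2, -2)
Orthogonal basis:
  u_1 = (3, -2, 2, -2)
  u_2 = (-12/7, -13/7, 13/7, 8/7)
  u_3 = (0, -3/2, -3/2, 0)

Apply the Gram-Schmidt recurrence
  u_1 = v_1
  u_i = v_i − Σ_{j<i} ((v_i · u_j) / (u_j · u_j)) · u_j.

Step by step this gives:
  u_1 = (3, -2, 2, -2)
  u_2 = (-12/7, -13/7, 13/7, 8/7)
  u_3 = (0, -3/2, -3/2, 0)

Orthogonality check:
  u_2 · u_1 = 0 (should be 0)
  u_3 · u_1 = 0 (should be 0)
  u_3 · u_2 = 0 (should be 0)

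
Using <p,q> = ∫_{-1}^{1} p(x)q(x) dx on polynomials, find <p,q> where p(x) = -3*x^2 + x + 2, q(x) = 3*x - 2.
<p,q> = -2

Expand the product: p(x)·q(x) = -9*x^3 + 9*x^2 + 4*x - 4.
∫_{-1}^{1} of each monomial x^k gives [2/(k+1) if k even, 0 if k odd]. Integrating term-by-term (or equivalently evaluating the antiderivative F(x) = -9*x^4/4 + 3*x^3 + 2*x^2 - 4*x at the endpoints):
  F(1) − F(−1) = -5/4 − (3/4) = -2.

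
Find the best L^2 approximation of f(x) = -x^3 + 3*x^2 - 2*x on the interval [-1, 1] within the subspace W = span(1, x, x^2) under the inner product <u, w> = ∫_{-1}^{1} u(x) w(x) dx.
g(x) = 3*x^2 - 13*x/5

The best approximation g ∈ W is the orthogonal projection of f onto W. Writing g = a_0 + a_1 x + a_2 x^2, the coefficients solve the normal equations G · a = b where
  G_{ij} = <φ_i, φ_j> and b_i = <f, φ_i>, with φ_0 = 1, φ_1 = x, φ_2 = x^2.
G =
  [2, 0, 2/3]
  [0, 2/3, 0]
  [2/3, 0, 2/5],
b = (2, -26/15, 6/5).
Solving gives a_0 = 0, a_1 = -13/5, a_2 = 3, so
  g(x) = 3*x^2 - 13*x/5.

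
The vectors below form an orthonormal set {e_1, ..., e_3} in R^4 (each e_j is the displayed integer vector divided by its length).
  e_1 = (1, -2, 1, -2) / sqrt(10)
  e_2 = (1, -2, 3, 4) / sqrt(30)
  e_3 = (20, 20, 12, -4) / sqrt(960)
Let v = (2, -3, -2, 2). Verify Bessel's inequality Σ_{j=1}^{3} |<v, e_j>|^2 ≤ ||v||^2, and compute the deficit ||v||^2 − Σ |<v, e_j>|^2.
Σ |<v, e_j>|^2 = 131/20; ||v||^2 = 21; deficit = 289/20

Write each e_j = u_j / sqrt(<u_j, u_j>) where u_j is the displayed integer vector. Then <v, e_j> = <v, u_j> / sqrt(<u_j, u_j>), so |<v, e_j>|^2 = <v, u_j>^2 / <u_j, u_j>.
Coefficients: <v, e_1> = 2/sqrt(10), <v, e_2> = 10/sqrt(30), <v, e_3> = -52/sqrt(960).
Square and sum: Σ |<v, e_j>|^2 = 131/20.
Compute ||v||^2 = v·v = 21.
Deficit = 21 − 131/20 = 289/20 ≥ 0, confirming Bessel's inequality. (The deficit equals ||v − Σ <v,e_j> e_j||^2, the squared distance from v to span{e_j}.)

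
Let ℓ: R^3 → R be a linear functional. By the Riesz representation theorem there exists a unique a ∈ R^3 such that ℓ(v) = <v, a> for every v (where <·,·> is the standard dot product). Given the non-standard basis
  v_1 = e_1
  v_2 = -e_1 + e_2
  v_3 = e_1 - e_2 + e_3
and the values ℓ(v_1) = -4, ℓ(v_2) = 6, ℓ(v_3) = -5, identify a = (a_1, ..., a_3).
a = (-4, 2, 1)

Write a = (a_1, ..., a_3) in the standard basis. For each basis vector v_i, ℓ(v_i) = <v_i, a> is a linear equation in the a_j's. Collect the n equations into a matrix system V a = ℓ, where row i of V is v_i (expressed in the standard basis). Since V is invertible (lower-triangular with 1s on the diagonal, up to permutation), solve by back-substitution:
  V =
[[1, 0, 0],
 [-1, 1, 0],
 [1, -1, 1]]
  V a = (-4, 6, -5)
Solving gives a = (-4, 2, 1).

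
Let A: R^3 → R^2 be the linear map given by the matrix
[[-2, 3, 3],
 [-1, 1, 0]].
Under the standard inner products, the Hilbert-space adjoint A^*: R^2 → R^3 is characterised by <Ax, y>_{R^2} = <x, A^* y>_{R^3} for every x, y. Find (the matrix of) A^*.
A^* = A^T =
[[-2, -1],
 [3, 1],
 [3, 0]]

For real matrices with standard dot products, the defining identity <Ax, y> = <x, A^* y> gives (Ax)^T y = x^T (A^*) y, i.e. x^T A^T y = x^T (A^*) y. Since this holds for all x, y, we must have A^* = A^T. Therefore
A^* =
[[-2, -1],
 [3, 1],
 [3, 0]].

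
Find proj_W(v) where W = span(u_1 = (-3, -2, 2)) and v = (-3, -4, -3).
proj_W(v) = (-33/17, -22/17, 22/17)

Set up U = [u_1 | ... | u_1] ∈ R^(3×1). The projector onto W = col(U) is P = U (U^T U)^(-1) U^T.
Compute U^T U =
  [17],
and U^T v = (11).
Solve U^T U · c = U^T v for the coefficients: c = (11/17). The projection is proj_W(v) = U c.
Check: (v - proj_W(v)) · u_1 = 0  (should be 0).
Result: proj_W(v) = (-33/17, -22/17, 22/17).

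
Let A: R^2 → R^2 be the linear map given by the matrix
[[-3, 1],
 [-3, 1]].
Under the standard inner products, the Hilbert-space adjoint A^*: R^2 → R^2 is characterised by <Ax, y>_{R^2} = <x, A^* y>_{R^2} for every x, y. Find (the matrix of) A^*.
A^* = A^T =
[[-3, -3],
 [1, 1]]

For real matrices with standard dot products, the defining identity <Ax, y> = <x, A^* y> gives (Ax)^T y = x^T (A^*) y, i.e. x^T A^T y = x^T (A^*) y. Since this holds for all x, y, we must have A^* = A^T. Therefore
A^* =
[[-3, -3],
 [1, 1]].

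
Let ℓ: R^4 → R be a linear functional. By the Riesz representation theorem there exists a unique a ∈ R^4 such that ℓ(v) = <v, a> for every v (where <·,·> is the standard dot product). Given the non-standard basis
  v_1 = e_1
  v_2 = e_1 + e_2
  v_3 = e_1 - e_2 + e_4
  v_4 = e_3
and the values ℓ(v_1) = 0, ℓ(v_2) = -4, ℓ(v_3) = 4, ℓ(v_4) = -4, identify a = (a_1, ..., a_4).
a = (0, -4, -4, 0)

Write a = (a_1, ..., a_4) in the standard basis. For each basis vector v_i, ℓ(v_i) = <v_i, a> is a linear equation in the a_j's. Collect the n equations into a matrix system V a = ℓ, where row i of V is v_i (expressed in the standard basis). Since V is invertible (lower-triangular with 1s on the diagonal, up to permutation), solve by back-substitution:
  V =
[[1, 0, 0, 0],
 [1, 1, 0, 0],
 [1, -1, 0, 1],
 [0, 0, 1, 0]]
  V a = (0, -4, 4, -4)
Solving gives a = (0, -4, -4, 0).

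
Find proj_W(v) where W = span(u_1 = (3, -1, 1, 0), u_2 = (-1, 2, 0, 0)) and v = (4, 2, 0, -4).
proj_W(v) = (10/3, 5/3, 5/3, 0)

Set up U = [u_1 | ... | u_2] ∈ R^(4×2). The projector onto W = col(U) is P = U (U^T U)^(-1) U^T.
Compute U^T U =
  [11, -5]
  [-5, 5],
and U^T v = (10, 0).
Solve U^T U · c = U^T v for the coefficients: c = (5/3, 5/3). The projection is proj_W(v) = U c.
Check: (v - proj_W(v)) · u_1 = 0  (should be 0).
Check: (v - proj_W(v)) · u_2 = 0  (should be 0).
Result: proj_W(v) = (10/3, 5/3, 5/3, 0).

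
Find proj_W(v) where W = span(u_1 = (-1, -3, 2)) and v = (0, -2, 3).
proj_W(v) = (-6/7, -18/7, 12/7)

Set up U = [u_1 | ... | u_1] ∈ R^(3×1). The projector onto W = col(U) is P = U (U^T U)^(-1) U^T.
Compute U^T U =
  [14],
and U^T v = (12).
Solve U^T U · c = U^T v for the coefficients: c = (6/7). The projection is proj_W(v) = U c.
Check: (v - proj_W(v)) · u_1 = 0  (should be 0).
Result: proj_W(v) = (-6/7, -18/7, 12/7).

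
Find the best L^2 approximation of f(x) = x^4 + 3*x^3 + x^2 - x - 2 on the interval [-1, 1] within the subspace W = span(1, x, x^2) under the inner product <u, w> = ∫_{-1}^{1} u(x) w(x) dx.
g(x) = 13*x^2/7 + 4*x/5 - 73/35

The best approximation g ∈ W is the orthogonal projection of f onto W. Writing g = a_0 + a_1 x + a_2 x^2, the coefficients solve the normal equations G · a = b where
  G_{ij} = <φ_i, φ_j> and b_i = <f, φ_i>, with φ_0 = 1, φ_1 = x, φ_2 = x^2.
G =
  [2, 0, 2/3]
  [0, 2/3, 0]
  [2/3, 0, 2/5],
b = (-44/15, 8/15, -68/105).
Solving gives a_0 = -73/35, a_1 = 4/5, a_2 = 13/7, so
  g(x) = 13*x^2/7 + 4*x/5 - 73/35.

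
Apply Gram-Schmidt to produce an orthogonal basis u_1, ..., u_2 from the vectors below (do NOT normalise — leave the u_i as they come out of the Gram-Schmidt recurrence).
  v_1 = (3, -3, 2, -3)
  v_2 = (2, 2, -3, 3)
Orthogonal basis:
  u_1 = (3, -3, 2, -3)
  u_2 = (107/31, 17/31, -63/31, 48/31)

Apply the Gram-Schmidt recurrence
  u_1 = v_1
  u_i = v_i − Σ_{j<i} ((v_i · u_j) / (u_j · u_j)) · u_j.

Step by step this gives:
  u_1 = (3, -3, 2, -3)
  u_2 = (107/31, 17/31, -63/31, 48/31)

Orthogonality check:
  u_2 · u_1 = 0 (should be 0)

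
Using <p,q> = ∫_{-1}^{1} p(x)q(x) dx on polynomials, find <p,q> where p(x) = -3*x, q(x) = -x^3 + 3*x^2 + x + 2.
<p,q> = -4/5

Expand the product: p(x)·q(x) = 3*x^4 - 9*x^3 - 3*x^2 - 6*x.
∫_{-1}^{1} of each monomial x^k gives [2/(k+1) if k even, 0 if k odd]. Integrating term-by-term (or equivalently evaluating the antiderivative F(x) = 3*x^5/5 - 9*x^4/4 - x^3 - 3*x^2 at the endpoints):
  F(1) − F(−1) = -113/20 − (-97/20) = -4/5.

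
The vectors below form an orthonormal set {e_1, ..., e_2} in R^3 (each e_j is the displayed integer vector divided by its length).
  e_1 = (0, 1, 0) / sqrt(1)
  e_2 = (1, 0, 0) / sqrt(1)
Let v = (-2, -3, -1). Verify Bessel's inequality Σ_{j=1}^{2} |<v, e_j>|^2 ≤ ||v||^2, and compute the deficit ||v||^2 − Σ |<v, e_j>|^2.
Σ |<v, e_j>|^2 = 13; ||v||^2 = 14; deficit = 1

Write each e_j = u_j / sqrt(<u_j, u_j>) where u_j is the displayed integer vector. Then <v, e_j> = <v, u_j> / sqrt(<u_j, u_j>), so |<v, e_j>|^2 = <v, u_j>^2 / <u_j, u_j>.
Coefficients: <v, e_1> = -3/sqrt(1), <v, e_2> = -2/sqrt(1).
Square and sum: Σ |<v, e_j>|^2 = 13.
Compute ||v||^2 = v·v = 14.
Deficit = 14 − 13 = 1 ≥ 0, confirming Bessel's inequality. (The deficit equals ||v − Σ <v,e_j> e_j||^2, the squared distance from v to span{e_j}.)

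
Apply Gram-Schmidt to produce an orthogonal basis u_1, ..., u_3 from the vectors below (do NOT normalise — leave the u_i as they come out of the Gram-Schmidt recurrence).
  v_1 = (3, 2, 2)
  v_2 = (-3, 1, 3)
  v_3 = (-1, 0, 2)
Orthogonal basis:
  u_1 = (3, 2, 2)
  u_2 = (-48/17, 19/17, 53/17)
  u_3 = (4/23, -15/23, 9/23)

Apply the Gram-Schmidt recurrence
  u_1 = v_1
  u_i = v_i − Σ_{j<i} ((v_i · u_j) / (u_j · u_j)) · u_j.

Step by step this gives:
  u_1 = (3, 2, 2)
  u_2 = (-48/17, 19/17, 53/17)
  u_3 = (4/23, -15/23, 9/23)

Orthogonality check:
  u_2 · u_1 = 0 (should be 0)
  u_3 · u_1 = 0 (should be 0)
  u_3 · u_2 = 0 (should be 0)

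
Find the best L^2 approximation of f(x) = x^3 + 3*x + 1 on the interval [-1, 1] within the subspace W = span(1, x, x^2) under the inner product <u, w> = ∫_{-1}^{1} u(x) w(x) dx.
g(x) = 18*x/5 + 1

The best approximation g ∈ W is the orthogonal projection of f onto W. Writing g = a_0 + a_1 x + a_2 x^2, the coefficients solve the normal equations G · a = b where
  G_{ij} = <φ_i, φ_j> and b_i = <f, φ_i>, with φ_0 = 1, φ_1 = x, φ_2 = x^2.
G =
  [2, 0, 2/3]
  [0, 2/3, 0]
  [2/3, 0, 2/5],
b = (2, 12/5, 2/3).
Solving gives a_0 = 1, a_1 = 18/5, a_2 = 0, so
  g(x) = 18*x/5 + 1.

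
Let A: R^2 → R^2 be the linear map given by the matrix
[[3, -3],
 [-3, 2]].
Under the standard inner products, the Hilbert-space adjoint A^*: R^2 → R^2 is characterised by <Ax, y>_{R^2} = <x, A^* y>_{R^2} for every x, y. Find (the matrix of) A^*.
A^* = A^T =
[[3, -3],
 [-3, 2]]

For real matrices with standard dot products, the defining identity <Ax, y> = <x, A^* y> gives (Ax)^T y = x^T (A^*) y, i.e. x^T A^T y = x^T (A^*) y. Since this holds for all x, y, we must have A^* = A^T. Therefore
A^* =
[[3, -3],
 [-3, 2]].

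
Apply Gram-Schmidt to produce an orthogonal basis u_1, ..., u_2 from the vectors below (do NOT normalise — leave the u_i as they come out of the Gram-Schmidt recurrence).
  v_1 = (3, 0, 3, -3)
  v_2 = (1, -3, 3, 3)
Orthogonal basis:
  u_1 = (3, 0, 3, -3)
  u_2 = (2/3, -3, 8/3, 10/3)

Apply the Gram-Schmidt recurrence
  u_1 = v_1
  u_i = v_i − Σ_{j<i} ((v_i · u_j) / (u_j · u_j)) · u_j.

Step by step this gives:
  u_1 = (3, 0, 3, -3)
  u_2 = (2/3, -3, 8/3, 10/3)

Orthogonality check:
  u_2 · u_1 = 0 (should be 0)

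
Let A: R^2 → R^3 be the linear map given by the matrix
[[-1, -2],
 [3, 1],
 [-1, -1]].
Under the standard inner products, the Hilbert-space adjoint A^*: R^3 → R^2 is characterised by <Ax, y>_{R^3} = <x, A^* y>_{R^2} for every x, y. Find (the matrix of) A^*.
A^* = A^T =
[[-1, 3, -1],
 [-2, 1, -1]]

For real matrices with standard dot products, the defining identity <Ax, y> = <x, A^* y> gives (Ax)^T y = x^T (A^*) y, i.e. x^T A^T y = x^T (A^*) y. Since this holds for all x, y, we must have A^* = A^T. Therefore
A^* =
[[-1, 3, -1],
 [-2, 1, -1]].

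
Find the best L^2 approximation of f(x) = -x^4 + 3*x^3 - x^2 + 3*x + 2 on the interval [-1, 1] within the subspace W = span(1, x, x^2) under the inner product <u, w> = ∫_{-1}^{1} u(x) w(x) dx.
g(x) = -13*x^2/7 + 24*x/5 + 73/35

The best approximation g ∈ W is the orthogonal projection of f onto W. Writing g = a_0 + a_1 x + a_2 x^2, the coefficients solve the normal equations G · a = b where
  G_{ij} = <φ_i, φ_j> and b_i = <f, φ_i>, with φ_0 = 1, φ_1 = x, φ_2 = x^2.
G =
  [2, 0, 2/3]
  [0, 2/3, 0]
  [2/3, 0, 2/5],
b = (44/15, 16/5, 68/105).
Solving gives a_0 = 73/35, a_1 = 24/5, a_2 = -13/7, so
  g(x) = -13*x^2/7 + 24*x/5 + 73/35.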